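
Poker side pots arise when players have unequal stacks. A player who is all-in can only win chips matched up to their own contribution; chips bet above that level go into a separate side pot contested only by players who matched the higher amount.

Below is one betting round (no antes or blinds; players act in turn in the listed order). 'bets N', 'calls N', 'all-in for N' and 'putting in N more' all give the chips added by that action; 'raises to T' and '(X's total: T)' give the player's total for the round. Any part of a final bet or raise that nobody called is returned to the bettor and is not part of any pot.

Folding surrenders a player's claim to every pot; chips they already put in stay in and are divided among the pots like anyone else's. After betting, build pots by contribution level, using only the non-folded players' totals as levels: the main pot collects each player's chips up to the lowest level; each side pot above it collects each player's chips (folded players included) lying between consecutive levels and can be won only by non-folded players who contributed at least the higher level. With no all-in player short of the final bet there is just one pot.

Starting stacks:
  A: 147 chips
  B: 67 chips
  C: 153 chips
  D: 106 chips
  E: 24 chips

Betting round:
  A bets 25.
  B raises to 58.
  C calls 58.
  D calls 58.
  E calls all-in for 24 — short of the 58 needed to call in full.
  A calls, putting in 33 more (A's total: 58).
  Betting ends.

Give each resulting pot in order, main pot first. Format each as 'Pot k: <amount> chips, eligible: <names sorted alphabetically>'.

Contributions: A=58, B=58, C=58, D=58, E=24
Pot levels (distinct totals of non-folded players): 24, 58
Layer 1-24: 24 each from A, B, C, D, E = 24*5 = 120 chips; eligible A, B, C, D, E
Layer 25-58: 34 each from A, B, C, D = 34*4 = 136 chips; eligible A, B, C, D

Pot 1: 120 chips, eligible: A, B, C, D, E
Pot 2: 136 chips, eligible: A, B, C, D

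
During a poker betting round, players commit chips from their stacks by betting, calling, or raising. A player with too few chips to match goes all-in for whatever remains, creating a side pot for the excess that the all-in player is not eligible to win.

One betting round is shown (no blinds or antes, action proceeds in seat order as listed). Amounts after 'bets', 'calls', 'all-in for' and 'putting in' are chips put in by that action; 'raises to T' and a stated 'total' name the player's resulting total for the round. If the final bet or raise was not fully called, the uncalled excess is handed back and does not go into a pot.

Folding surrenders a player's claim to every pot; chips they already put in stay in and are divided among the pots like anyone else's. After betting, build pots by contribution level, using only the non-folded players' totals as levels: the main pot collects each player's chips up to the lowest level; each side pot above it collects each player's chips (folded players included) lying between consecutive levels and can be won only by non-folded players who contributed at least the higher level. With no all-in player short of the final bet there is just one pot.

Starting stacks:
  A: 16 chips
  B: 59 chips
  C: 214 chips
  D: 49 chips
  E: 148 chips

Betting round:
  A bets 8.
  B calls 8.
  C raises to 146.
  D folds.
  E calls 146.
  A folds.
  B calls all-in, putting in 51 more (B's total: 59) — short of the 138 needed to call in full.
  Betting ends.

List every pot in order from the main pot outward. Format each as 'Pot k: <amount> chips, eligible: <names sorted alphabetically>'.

Contributions: A=8, B=59, C=146, E=146
Folded: A, D
Pot levels (distinct totals of non-folded players): 59, 146
Layer 1-59: A 8 + B 59 + C 59 + E 59 = 185 chips; eligible B, C, E
Layer 60-146: 87 each from C, E = 87*2 = 174 chips; eligible C, E

Pot 1: 185 chips, eligible: B, C, E
Pot 2: 174 chips, eligible: C, E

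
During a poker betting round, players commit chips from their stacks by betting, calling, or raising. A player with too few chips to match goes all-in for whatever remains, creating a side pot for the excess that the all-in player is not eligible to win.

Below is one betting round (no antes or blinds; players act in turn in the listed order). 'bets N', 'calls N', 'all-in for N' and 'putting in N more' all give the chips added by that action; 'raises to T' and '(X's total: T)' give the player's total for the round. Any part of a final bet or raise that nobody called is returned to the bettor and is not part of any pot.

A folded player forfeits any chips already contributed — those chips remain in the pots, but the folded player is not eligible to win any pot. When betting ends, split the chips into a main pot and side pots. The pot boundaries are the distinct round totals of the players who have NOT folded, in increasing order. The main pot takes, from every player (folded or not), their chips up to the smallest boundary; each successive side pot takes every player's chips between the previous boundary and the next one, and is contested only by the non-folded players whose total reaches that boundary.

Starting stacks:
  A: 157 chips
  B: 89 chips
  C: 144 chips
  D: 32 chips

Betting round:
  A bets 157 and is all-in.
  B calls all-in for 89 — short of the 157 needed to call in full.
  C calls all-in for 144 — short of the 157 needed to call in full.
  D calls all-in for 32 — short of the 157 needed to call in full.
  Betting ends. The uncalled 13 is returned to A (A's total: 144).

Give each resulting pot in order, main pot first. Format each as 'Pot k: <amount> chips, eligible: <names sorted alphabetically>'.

Contributions (after 13 returned to A): A=144, B=89, C=144, D=32
Pot levels (distinct totals of non-folded players): 32, 89, 144
Layer 1-32: 32 each from A, B, C, D = 32*4 = 128 chips; eligible A, B, C, D
Layer 33-89: 57 each from A, B, C = 57*3 = 171 chips; eligible A, B, C
Layer 90-144: 55 each from A, C = 55*2 = 110 chips; eligible A, C

Pot 1: 128 chips, eligible: A, B, C, D
Pot 2: 171 chips, eligible: A, B, C
Pot 3: 110 chips, eligible: A, C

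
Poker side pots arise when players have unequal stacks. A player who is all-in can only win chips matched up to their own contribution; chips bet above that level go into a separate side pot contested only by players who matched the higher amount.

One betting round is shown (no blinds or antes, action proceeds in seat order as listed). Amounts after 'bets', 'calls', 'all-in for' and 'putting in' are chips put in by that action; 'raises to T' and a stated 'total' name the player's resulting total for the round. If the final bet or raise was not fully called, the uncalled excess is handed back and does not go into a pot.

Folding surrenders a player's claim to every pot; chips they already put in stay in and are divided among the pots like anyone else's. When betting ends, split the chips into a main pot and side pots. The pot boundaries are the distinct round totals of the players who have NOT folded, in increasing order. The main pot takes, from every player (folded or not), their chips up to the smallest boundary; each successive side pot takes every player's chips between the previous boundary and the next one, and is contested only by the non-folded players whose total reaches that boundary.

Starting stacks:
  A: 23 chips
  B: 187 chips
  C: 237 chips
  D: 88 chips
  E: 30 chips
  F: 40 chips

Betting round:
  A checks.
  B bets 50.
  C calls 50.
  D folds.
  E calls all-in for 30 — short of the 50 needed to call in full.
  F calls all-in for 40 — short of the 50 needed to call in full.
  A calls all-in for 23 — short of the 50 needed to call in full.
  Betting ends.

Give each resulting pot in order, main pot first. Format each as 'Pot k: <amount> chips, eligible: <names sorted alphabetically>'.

Contributions: A=23, B=50, C=50, E=30, F=40
Folded: D
Pot levels (distinct totals of non-folded players): 23, 30, 40, 50
Layer 1-23: 23 each from A, B, C, E, F = 23*5 = 115 chips; eligible A, B, C, E, F
Layer 24-30: 7 each from B, C, E, F = 7*4 = 28 chips; eligible B, C, E, F
Layer 31-40: 10 each from B, C, F = 10*3 = 30 chips; eligible B, C, F
Layer 41-50: 10 each from B, C = 10*2 = 20 chips; eligible B, C

Pot 1: 115 chips, eligible: A, B, C, E, F
Pot 2: 28 chips, eligible: B, C, E, F
Pot 3: 30 chips, eligible: B, C, F
Pot 4: 20 chips, eligible: B, C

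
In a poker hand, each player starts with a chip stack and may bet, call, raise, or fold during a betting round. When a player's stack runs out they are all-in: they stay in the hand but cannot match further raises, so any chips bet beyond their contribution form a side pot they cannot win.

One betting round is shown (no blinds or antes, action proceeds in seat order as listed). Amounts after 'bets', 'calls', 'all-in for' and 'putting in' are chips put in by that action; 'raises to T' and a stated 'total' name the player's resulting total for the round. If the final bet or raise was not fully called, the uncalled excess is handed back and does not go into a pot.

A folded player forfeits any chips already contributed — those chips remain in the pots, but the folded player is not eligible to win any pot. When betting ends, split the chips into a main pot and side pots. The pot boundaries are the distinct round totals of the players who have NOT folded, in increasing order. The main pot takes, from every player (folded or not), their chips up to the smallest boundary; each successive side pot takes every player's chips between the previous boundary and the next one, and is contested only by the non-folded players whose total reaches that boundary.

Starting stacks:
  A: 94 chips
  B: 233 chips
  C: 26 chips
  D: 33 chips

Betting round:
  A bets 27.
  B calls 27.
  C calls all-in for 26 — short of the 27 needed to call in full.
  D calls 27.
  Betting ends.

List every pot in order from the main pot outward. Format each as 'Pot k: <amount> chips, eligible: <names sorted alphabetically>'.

Pot 1: 104 chips, eligible: A, B, C, D
Pot 2: 3 chips, eligible: A, B, D

Derivation:
Contributions: A=27, B=27, C=26, D=27
Pot levels (distinct totals of non-folded players): 26, 27
Layer 1-26: 26 each from A, B, C, D = 26*4 = 104 chips; eligible A, B, C, D
Layer 27-27: 1 each from A, B, D = 1*3 = 3 chips; eligible A, B, D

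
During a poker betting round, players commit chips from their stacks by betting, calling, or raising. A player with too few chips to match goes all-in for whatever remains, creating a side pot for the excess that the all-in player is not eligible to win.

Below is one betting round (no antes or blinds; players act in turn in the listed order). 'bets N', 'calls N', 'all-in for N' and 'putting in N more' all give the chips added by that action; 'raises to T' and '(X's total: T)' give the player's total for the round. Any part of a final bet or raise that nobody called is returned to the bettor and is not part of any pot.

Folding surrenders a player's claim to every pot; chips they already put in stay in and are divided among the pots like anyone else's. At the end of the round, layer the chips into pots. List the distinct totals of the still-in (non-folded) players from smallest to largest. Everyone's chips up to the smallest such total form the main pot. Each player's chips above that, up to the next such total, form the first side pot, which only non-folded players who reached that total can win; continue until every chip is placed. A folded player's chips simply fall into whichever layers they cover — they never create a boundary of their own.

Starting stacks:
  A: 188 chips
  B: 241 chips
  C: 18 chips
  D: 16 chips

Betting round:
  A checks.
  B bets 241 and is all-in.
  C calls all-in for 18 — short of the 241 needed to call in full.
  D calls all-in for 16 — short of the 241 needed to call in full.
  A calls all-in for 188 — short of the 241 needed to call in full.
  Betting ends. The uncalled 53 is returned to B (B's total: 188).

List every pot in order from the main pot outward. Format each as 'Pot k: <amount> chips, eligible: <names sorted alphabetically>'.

Pot 1: 64 chips, eligible: A, B, C, D
Pot 2: 6 chips, eligible: A, B, C
Pot 3: 340 chips, eligible: A, B

Derivation:
Contributions (after 53 returned to B): A=188, B=188, C=18, D=16
Pot levels (distinct totals of non-folded players): 16, 18, 188
Layer 1-16: 16 each from A, B, C, D = 16*4 = 64 chips; eligible A, B, C, D
Layer 17-18: 2 each from A, B, C = 2*3 = 6 chips; eligible A, B, C
Layer 19-188: 170 each from A, B = 170*2 = 340 chips; eligible A, B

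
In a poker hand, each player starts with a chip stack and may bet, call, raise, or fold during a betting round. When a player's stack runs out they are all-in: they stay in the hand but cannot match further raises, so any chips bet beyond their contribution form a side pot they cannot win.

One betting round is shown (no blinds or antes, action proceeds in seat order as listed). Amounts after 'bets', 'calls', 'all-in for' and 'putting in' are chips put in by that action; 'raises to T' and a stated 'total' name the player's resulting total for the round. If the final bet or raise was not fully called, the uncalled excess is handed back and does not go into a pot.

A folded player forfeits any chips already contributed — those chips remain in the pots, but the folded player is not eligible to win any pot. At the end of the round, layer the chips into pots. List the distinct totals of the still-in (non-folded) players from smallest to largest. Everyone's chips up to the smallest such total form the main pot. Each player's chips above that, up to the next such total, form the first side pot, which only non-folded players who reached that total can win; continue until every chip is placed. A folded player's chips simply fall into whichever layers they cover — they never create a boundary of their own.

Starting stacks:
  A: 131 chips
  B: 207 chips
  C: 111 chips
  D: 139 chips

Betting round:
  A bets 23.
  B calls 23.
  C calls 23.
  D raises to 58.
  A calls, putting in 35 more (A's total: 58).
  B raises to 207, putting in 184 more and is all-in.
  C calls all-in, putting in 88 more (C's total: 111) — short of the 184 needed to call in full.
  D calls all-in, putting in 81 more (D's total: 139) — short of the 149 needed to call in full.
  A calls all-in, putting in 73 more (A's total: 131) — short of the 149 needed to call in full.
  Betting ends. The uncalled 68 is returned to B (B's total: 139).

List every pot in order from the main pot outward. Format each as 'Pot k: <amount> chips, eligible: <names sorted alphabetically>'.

Pot 1: 444 chips, eligible: A, B, C, D
Pot 2: 60 chips, eligible: A, B, D
Pot 3: 16 chips, eligible: B, D

Derivation:
Contributions (after 68 returned to B): A=131, B=139, C=111, D=139
Pot levels (distinct totals of non-folded players): 111, 131, 139
Layer 1-111: 111 each from A, B, C, D = 111*4 = 444 chips; eligible A, B, C, D
Layer 112-131: 20 each from A, B, D = 20*3 = 60 chips; eligible A, B, D
Layer 132-139: 8 each from B, D = 8*2 = 16 chips; eligible B, D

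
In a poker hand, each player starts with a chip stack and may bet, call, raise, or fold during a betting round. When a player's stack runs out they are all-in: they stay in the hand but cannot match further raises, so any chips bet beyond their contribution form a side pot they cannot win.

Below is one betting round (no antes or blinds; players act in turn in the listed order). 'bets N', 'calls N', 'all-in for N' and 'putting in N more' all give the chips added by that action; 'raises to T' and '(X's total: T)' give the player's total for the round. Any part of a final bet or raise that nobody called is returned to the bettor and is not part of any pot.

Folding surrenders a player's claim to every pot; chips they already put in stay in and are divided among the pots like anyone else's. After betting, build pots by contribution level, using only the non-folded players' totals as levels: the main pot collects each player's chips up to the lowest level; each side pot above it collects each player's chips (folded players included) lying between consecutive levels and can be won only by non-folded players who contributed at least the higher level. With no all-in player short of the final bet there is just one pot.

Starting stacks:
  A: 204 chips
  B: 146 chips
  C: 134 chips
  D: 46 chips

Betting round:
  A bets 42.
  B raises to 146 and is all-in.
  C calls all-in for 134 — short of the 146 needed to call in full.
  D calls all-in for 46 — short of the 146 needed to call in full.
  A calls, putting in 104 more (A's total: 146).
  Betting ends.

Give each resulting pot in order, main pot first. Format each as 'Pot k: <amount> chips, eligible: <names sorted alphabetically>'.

Pot 1: 184 chips, eligible: A, B, C, D
Pot 2: 264 chips, eligible: A, B, C
Pot 3: 24 chips, eligible: A, B

Derivation:
Contributions: A=146, B=146, C=134, D=46
Pot levels (distinct totals of non-folded players): 46, 134, 146
Layer 1-46: 46 each from A, B, C, D = 46*4 = 184 chips; eligible A, B, C, D
Layer 47-134: 88 each from A, B, C = 88*3 = 264 chips; eligible A, B, C
Layer 135-146: 12 each from A, B = 12*2 = 24 chips; eligible A, B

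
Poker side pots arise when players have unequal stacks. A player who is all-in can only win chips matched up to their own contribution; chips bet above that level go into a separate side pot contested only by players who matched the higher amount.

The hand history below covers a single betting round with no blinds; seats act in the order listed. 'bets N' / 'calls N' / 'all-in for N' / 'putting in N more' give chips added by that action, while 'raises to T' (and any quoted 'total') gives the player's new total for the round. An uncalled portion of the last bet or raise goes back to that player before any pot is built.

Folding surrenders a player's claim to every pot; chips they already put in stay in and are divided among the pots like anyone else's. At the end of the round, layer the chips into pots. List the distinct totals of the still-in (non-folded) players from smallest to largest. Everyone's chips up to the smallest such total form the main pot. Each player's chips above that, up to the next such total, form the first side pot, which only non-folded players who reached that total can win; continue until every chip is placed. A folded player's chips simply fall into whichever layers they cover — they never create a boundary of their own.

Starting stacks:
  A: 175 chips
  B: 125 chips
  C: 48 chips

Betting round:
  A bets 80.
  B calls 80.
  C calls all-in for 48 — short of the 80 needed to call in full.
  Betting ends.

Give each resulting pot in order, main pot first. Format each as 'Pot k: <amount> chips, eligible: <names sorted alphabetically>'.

Pot 1: 144 chips, eligible: A, B, C
Pot 2: 64 chips, eligible: A, B

Derivation:
Contributions: A=80, B=80, C=48
Pot levels (distinct totals of non-folded players): 48, 80
Layer 1-48: 48 each from A, B, C = 48*3 = 144 chips; eligible A, B, C
Layer 49-80: 32 each from A, B = 32*2 = 64 chips; eligible A, B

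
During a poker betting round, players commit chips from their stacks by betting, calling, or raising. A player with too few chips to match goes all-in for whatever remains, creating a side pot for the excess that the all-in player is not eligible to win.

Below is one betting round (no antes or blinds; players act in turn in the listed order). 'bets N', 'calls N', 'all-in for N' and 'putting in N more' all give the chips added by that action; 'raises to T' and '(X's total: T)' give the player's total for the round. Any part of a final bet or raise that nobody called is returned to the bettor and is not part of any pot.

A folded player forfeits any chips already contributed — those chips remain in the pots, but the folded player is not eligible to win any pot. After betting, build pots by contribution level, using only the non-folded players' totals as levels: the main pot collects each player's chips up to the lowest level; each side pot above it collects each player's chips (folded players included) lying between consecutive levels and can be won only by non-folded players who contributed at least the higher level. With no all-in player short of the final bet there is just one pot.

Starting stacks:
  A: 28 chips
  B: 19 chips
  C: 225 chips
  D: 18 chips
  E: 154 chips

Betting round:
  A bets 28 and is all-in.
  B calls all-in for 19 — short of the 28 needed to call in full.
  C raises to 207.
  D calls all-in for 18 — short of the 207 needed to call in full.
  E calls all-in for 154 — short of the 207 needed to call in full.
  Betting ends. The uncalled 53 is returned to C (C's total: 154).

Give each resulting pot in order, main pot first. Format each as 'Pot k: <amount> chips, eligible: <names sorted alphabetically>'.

Contributions (after 53 returned to C): A=28, B=19, C=154, D=18, E=154
Pot levels (distinct totals of non-folded players): 18, 19, 28, 154
Layer 1-18: 18 each from A, B, C, D, E = 18*5 = 90 chips; eligible A, B, C, D, E
Layer 19-19: 1 each from A, B, C, E = 1*4 = 4 chips; eligible A, B, C, E
Layer 20-28: 9 each from A, C, E = 9*3 = 27 chips; eligible A, C, E
Layer 29-154: 126 each from C, E = 126*2 = 252 chips; eligible C, E

Pot 1: 90 chips, eligible: A, B, C, D, E
Pot 2: 4 chips, eligible: A, B, C, E
Pot 3: 27 chips, eligible: A, C, E
Pot 4: 252 chips, eligible: C, E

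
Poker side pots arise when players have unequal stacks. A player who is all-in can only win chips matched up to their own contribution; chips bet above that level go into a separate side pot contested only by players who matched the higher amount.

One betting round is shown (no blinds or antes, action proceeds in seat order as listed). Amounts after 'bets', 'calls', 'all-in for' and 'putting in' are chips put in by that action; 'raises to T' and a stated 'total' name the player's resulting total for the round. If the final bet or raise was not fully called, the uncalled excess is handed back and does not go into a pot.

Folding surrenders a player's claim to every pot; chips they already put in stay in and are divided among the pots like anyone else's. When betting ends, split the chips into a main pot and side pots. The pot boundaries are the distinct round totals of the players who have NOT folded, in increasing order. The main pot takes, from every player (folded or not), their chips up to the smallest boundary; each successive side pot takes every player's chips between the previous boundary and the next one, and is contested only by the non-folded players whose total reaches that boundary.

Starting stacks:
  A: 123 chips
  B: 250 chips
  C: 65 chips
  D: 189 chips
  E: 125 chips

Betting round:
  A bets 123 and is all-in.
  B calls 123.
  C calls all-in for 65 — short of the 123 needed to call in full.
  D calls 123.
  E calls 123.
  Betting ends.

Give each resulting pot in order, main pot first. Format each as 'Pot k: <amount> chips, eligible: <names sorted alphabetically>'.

Contributions: A=123, B=123, C=65, D=123, E=123
Pot levels (distinct totals of non-folded players): 65, 123
Layer 1-65: 65 each from A, B, C, D, E = 65*5 = 325 chips; eligible A, B, C, D, E
Layer 66-123: 58 each from A, B, D, E = 58*4 = 232 chips; eligible A, B, D, E

Pot 1: 325 chips, eligible: A, B, C, D, E
Pot 2: 232 chips, eligible: A, B, D, E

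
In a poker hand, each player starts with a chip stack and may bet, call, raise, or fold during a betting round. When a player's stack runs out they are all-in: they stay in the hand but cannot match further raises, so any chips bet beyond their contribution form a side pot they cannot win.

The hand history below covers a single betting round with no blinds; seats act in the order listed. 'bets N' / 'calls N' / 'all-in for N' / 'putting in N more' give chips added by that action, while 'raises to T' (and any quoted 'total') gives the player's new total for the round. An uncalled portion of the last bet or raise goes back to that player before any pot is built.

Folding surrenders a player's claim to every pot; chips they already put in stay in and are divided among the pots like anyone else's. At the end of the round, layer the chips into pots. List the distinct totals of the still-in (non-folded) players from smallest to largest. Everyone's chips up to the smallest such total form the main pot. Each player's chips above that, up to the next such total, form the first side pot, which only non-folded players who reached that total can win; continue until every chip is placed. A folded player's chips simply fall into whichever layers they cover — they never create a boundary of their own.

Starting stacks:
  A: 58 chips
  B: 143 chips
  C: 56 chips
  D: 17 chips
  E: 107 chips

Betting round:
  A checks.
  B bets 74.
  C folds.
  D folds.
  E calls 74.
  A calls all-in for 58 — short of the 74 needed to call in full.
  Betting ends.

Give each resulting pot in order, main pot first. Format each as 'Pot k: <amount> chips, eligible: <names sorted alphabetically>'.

Contributions: A=58, B=74, E=74
Folded: C, D
Pot levels (distinct totals of non-folded players): 58, 74
Layer 1-58: 58 each from A, B, E = 58*3 = 174 chips; eligible A, B, E
Layer 59-74: 16 each from B, E = 16*2 = 32 chips; eligible B, E

Pot 1: 174 chips, eligible: A, B, E
Pot 2: 32 chips, eligible: B, E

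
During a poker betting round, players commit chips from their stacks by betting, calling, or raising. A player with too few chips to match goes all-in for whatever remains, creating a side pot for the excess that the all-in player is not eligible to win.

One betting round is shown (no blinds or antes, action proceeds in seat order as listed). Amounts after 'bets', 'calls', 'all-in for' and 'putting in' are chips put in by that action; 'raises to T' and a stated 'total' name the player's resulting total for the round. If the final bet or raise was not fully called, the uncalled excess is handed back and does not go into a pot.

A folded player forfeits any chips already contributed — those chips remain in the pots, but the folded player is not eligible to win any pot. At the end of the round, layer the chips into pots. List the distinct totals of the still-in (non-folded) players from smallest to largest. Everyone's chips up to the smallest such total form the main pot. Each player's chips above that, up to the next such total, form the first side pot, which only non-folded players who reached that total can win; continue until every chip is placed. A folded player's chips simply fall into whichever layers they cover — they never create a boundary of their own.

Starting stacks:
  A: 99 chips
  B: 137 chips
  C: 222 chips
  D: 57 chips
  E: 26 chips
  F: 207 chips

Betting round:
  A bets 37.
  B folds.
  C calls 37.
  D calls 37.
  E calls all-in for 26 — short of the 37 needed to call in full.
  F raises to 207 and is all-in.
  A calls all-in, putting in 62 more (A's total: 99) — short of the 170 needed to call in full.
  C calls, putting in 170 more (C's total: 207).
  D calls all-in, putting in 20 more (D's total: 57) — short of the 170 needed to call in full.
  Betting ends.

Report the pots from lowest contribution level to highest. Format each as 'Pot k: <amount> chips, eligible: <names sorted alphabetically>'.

Pot 1: 130 chips, eligible: A, C, D, E, F
Pot 2: 124 chips, eligible: A, C, D, F
Pot 3: 126 chips, eligible: A, C, F
Pot 4: 216 chips, eligible: C, F

Derivation:
Contributions: A=99, C=207, D=57, E=26, F=207
Folded: B
Pot levels (distinct totals of non-folded players): 26, 57, 99, 207
Layer 1-26: 26 each from A, C, D, E, F = 26*5 = 130 chips; eligible A, C, D, E, F
Layer 27-57: 31 each from A, C, D, F = 31*4 = 124 chips; eligible A, C, D, F
Layer 58-99: 42 each from A, C, F = 42*3 = 126 chips; eligible A, C, F
Layer 100-207: 108 each from C, F = 108*2 = 216 chips; eligible C, F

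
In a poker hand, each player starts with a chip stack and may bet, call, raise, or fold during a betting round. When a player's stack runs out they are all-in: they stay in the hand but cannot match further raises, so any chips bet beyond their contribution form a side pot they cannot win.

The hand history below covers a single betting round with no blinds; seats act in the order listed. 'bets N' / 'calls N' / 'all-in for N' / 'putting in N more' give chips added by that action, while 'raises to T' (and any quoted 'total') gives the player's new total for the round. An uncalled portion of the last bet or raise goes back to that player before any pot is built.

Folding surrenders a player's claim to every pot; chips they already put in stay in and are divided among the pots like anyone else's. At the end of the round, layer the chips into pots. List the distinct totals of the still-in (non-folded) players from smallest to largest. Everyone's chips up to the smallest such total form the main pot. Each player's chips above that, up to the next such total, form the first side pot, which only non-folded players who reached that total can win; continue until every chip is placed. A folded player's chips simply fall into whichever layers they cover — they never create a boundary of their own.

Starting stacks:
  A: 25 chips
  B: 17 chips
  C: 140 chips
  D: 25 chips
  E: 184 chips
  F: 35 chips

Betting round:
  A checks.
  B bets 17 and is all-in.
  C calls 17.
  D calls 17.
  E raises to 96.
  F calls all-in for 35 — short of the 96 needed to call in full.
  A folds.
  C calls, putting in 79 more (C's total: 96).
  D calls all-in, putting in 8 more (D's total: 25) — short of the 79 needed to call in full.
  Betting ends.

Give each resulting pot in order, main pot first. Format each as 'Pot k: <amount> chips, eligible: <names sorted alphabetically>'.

Pot 1: 85 chips, eligible: B, C, D, E, F
Pot 2: 32 chips, eligible: C, D, E, F
Pot 3: 30 chips, eligible: C, E, F
Pot 4: 122 chips, eligible: C, E

Derivation:
Contributions: B=17, C=96, D=25, E=96, F=35
Folded: A
Pot levels (distinct totals of non-folded players): 17, 25, 35, 96
Layer 1-17: 17 each from B, C, D, E, F = 17*5 = 85 chips; eligible B, C, D, E, F
Layer 18-25: 8 each from C, D, E, F = 8*4 = 32 chips; eligible C, D, E, F
Layer 26-35: 10 each from C, E, F = 10*3 = 30 chips; eligible C, E, F
Layer 36-96: 61 each from C, E = 61*2 = 122 chips; eligible C, E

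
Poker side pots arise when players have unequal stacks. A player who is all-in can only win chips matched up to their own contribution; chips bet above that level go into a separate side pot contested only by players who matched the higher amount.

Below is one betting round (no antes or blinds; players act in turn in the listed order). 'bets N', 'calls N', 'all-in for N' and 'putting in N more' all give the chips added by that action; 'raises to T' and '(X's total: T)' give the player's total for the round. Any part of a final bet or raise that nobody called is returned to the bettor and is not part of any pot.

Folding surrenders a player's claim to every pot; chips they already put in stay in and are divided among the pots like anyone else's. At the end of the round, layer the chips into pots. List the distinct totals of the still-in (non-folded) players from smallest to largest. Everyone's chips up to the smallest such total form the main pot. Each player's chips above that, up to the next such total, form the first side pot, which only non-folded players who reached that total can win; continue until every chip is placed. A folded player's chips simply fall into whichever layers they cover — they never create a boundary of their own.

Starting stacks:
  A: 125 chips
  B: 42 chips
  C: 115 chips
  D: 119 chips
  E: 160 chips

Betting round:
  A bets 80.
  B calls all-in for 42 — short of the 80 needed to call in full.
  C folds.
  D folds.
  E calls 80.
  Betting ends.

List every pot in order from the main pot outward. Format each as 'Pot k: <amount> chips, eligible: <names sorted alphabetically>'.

Pot 1: 126 chips, eligible: A, B, E
Pot 2: 76 chips, eligible: A, E

Derivation:
Contributions: A=80, B=42, E=80
Folded: C, D
Pot levels (distinct totals of non-folded players): 42, 80
Layer 1-42: 42 each from A, B, E = 42*3 = 126 chips; eligible A, B, E
Layer 43-80: 38 each from A, E = 38*2 = 76 chips; eligible A, E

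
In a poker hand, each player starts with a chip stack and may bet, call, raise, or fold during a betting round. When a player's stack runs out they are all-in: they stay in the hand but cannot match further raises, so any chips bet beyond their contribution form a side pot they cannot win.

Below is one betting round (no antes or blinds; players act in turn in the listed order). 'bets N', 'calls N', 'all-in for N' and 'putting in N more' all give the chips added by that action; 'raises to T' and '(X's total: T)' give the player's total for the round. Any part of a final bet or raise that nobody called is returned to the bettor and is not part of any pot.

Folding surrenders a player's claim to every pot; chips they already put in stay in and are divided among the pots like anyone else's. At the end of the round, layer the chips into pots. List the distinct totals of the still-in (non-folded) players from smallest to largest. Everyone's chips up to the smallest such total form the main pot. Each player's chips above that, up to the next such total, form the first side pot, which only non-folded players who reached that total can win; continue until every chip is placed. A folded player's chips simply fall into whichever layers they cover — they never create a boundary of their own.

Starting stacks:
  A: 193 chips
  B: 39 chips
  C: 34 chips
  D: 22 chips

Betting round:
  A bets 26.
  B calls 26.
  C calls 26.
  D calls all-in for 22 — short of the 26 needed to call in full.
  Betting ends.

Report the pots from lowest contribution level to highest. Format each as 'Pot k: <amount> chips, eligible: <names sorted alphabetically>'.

Contributions: A=26, B=26, C=26, D=22
Pot levels (distinct totals of non-folded players): 22, 26
Layer 1-22: 22 each from A, B, C, D = 22*4 = 88 chips; eligible A, B, C, D
Layer 23-26: 4 each from A, B, C = 4*3 = 12 chips; eligible A, B, C

Pot 1: 88 chips, eligible: A, B, C, D
Pot 2: 12 chips, eligible: A, B, C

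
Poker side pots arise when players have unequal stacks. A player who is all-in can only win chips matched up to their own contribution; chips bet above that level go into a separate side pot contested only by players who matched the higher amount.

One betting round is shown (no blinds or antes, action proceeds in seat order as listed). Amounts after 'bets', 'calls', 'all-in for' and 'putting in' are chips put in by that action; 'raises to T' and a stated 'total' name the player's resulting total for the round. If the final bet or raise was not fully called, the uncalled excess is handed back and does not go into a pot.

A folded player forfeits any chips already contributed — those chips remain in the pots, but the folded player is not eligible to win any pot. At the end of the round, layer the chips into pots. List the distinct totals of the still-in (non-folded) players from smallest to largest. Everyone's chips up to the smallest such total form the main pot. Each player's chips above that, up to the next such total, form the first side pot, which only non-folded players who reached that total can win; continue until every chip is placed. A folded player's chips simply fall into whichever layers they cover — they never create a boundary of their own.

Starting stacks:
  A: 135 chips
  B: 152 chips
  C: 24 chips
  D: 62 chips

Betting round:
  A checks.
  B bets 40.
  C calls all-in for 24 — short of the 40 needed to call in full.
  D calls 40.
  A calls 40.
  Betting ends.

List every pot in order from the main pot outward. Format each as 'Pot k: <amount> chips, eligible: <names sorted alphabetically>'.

Pot 1: 96 chips, eligible: A, B, C, D
Pot 2: 48 chips, eligible: A, B, D

Derivation:
Contributions: A=40, B=40, C=24, D=40
Pot levels (distinct totals of non-folded players): 24, 40
Layer 1-24: 24 each from A, B, C, D = 24*4 = 96 chips; eligible A, B, C, D
Layer 25-40: 16 each from A, B, D = 16*3 = 48 chips; eligible A, B, D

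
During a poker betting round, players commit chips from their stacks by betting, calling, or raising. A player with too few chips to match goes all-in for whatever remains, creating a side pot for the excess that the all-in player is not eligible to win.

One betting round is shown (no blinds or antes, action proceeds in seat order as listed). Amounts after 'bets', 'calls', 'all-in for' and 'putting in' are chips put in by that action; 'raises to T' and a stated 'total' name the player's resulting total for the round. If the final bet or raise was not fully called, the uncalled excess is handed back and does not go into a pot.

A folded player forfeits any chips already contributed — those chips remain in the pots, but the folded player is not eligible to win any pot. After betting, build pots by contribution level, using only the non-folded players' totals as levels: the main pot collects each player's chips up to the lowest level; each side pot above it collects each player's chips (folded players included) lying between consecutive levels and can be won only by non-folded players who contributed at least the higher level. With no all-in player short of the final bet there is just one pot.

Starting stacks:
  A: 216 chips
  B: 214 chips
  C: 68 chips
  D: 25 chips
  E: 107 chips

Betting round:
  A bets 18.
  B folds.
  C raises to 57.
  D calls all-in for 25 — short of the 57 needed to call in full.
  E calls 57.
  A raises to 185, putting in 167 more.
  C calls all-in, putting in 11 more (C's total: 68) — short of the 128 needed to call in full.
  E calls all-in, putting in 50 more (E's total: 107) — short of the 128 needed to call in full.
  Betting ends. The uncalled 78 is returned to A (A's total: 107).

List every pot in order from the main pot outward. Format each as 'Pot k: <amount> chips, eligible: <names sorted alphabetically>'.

Contributions (after 78 returned to A): A=107, C=68, D=25, E=107
Folded: B
Pot levels (distinct totals of non-folded players): 25, 68, 107
Layer 1-25: 25 each from A, C, D, E = 25*4 = 100 chips; eligible A, C, D, E
Layer 26-68: 43 each from A, C, E = 43*3 = 129 chips; eligible A, C, E
Layer 69-107: 39 each from A, E = 39*2 = 78 chips; eligible A, E

Pot 1: 100 chips, eligible: A, C, D, E
Pot 2: 129 chips, eligible: A, C, E
Pot 3: 78 chips, eligible: A, E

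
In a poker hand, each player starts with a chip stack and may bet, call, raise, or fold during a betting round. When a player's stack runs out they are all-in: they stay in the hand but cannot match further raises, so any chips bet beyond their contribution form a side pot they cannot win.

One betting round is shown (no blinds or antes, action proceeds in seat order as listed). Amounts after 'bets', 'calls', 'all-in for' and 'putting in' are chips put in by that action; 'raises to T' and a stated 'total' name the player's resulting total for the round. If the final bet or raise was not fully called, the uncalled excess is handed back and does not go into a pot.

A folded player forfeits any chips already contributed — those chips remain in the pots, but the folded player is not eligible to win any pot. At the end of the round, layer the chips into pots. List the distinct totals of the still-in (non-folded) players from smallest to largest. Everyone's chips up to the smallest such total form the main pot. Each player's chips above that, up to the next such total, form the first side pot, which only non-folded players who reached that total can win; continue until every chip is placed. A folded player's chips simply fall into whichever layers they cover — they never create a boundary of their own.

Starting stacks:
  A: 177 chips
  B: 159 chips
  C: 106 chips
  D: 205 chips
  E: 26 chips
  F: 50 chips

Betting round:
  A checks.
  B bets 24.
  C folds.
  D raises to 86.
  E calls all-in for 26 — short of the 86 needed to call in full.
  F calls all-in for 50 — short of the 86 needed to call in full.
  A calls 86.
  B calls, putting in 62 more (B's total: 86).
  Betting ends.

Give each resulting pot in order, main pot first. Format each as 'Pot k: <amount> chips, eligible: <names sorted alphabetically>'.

Contributions: A=86, B=86, D=86, E=26, F=50
Folded: C
Pot levels (distinct totals of non-folded players): 26, 50, 86
Layer 1-26: 26 each from A, B, D, E, F = 26*5 = 130 chips; eligible A, B, D, E, F
Layer 27-50: 24 each from A, B, D, F = 24*4 = 96 chips; eligible A, B, D, F
Layer 51-86: 36 each from A, B, D = 36*3 = 108 chips; eligible A, B, D

Pot 1: 130 chips, eligible: A, B, D, E, F
Pot 2: 96 chips, eligible: A, B, D, F
Pot 3: 108 chips, eligible: A, B, D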